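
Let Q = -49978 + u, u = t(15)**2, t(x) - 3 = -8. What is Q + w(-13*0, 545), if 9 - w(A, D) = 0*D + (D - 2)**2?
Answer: -344793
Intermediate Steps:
t(x) = -5 (t(x) = 3 - 8 = -5)
u = 25 (u = (-5)**2 = 25)
w(A, D) = 9 - (-2 + D)**2 (w(A, D) = 9 - (0*D + (D - 2)**2) = 9 - (0 + (-2 + D)**2) = 9 - (-2 + D)**2)
Q = -49953 (Q = -49978 + 25 = -49953)
Q + w(-13*0, 545) = -49953 + (9 - (-2 + 545)**2) = -49953 + (9 - 1*543**2) = -49953 + (9 - 1*294849) = -49953 + (9 - 294849) = -49953 - 294840 = -344793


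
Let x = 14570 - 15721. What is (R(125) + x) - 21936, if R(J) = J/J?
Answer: -23086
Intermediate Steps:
R(J) = 1
x = -1151
(R(125) + x) - 21936 = (1 - 1151) - 21936 = -1150 - 21936 = -23086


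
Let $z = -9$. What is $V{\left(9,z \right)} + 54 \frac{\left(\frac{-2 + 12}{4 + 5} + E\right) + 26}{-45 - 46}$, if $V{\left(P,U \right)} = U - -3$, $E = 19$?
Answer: $- \frac{3036}{91} \approx -33.363$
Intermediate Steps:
$V{\left(P,U \right)} = 3 + U$ ($V{\left(P,U \right)} = U + 3 = 3 + U$)
$V{\left(9,z \right)} + 54 \frac{\left(\frac{-2 + 12}{4 + 5} + E\right) + 26}{-45 - 46} = \left(3 - 9\right) + 54 \frac{\left(\frac{-2 + 12}{4 + 5} + 19\right) + 26}{-45 - 46} = -6 + 54 \frac{\left(\frac{10}{9} + 19\right) + 26}{-91} = -6 + 54 \left(\left(10 \cdot \frac{1}{9} + 19\right) + 26\right) \left(- \frac{1}{91}\right) = -6 + 54 \left(\left(\frac{10}{9} + 19\right) + 26\right) \left(- \frac{1}{91}\right) = -6 + 54 \left(\frac{181}{9} + 26\right) \left(- \frac{1}{91}\right) = -6 + 54 \cdot \frac{415}{9} \left(- \frac{1}{91}\right) = -6 + 54 \left(- \frac{415}{819}\right) = -6 - \frac{2490}{91} = - \frac{3036}{91}$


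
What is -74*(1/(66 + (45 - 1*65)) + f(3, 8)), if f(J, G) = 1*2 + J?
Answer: -8547/23 ≈ -371.61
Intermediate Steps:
f(J, G) = 2 + J
-74*(1/(66 + (45 - 1*65)) + f(3, 8)) = -74*(1/(66 + (45 - 1*65)) + (2 + 3)) = -74*(1/(66 + (45 - 65)) + 5) = -74*(1/(66 - 20) + 5) = -74*(1/46 + 5) = -74*231/46 = -8547/23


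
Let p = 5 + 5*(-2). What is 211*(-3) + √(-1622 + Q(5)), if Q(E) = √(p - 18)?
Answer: -633 + √(-1622 + I*√23) ≈ -632.94 + 40.274*I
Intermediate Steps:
p = -5 (p = 5 - 10 = -5)
Q(E) = I*√23 (Q(E) = √(-5 - 18) = √(-23) = I*√23)
211*(-3) + √(-1622 + Q(5)) = 211*(-3) + √(-1622 + I*√23) = -633 + √(-1622 + I*√23)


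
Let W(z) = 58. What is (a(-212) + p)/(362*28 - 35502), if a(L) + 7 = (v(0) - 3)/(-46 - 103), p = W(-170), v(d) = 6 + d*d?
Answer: -3798/1889767 ≈ -0.0020098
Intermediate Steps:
v(d) = 6 + d²
p = 58
a(L) = -1046/149 (a(L) = -7 + ((6 + 0²) - 3)/(-46 - 103) = -7 + ((6 + 0) - 3)/(-149) = -7 + (6 - 3)*(-1/149) = -7 + 3*(-1/149) = -7 - 3/149 = -1046/149)
(a(-212) + p)/(362*28 - 35502) = (-1046/149 + 58)/(362*28 - 35502) = 7596/(149*(10136 - 35502)) = (7596/149)/(-25366) = (7596/149)*(-1/25366) = -3798/1889767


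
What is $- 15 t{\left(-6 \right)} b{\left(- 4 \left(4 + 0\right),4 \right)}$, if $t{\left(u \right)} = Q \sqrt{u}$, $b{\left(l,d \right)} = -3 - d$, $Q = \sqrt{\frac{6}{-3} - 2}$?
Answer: $- 210 \sqrt{6} \approx -514.39$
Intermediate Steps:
$Q = 2 i$ ($Q = \sqrt{6 \left(- \frac{1}{3}\right) - 2} = \sqrt{-2 - 2} = \sqrt{-4} = 2 i \approx 2.0 i$)
$t{\left(u \right)} = 2 i \sqrt{u}$
$- 15 t{\left(-6 \right)} b{\left(- 4 \left(4 + 0\right),4 \right)} = - 15 \cdot 2 i \sqrt{-6} \left(-3 - 4\right) = - 15 \cdot 2 i i \sqrt{6} \left(-3 - 4\right) = - 15 \left(- 2 \sqrt{6}\right) \left(-7\right) = 30 \sqrt{6} \left(-7\right) = - 210 \sqrt{6}$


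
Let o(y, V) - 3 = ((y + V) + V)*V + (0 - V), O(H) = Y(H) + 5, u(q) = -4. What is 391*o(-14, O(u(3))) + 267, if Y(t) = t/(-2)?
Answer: -1297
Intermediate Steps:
Y(t) = -t/2 (Y(t) = t*(-½) = -t/2)
O(H) = 5 - H/2 (O(H) = -H/2 + 5 = 5 - H/2)
o(y, V) = 3 - V + V*(y + 2*V) (o(y, V) = 3 + (((y + V) + V)*V + (0 - V)) = 3 + (((V + y) + V)*V - V) = 3 + ((y + 2*V)*V - V) = 3 + (V*(y + 2*V) - V) = 3 + (-V + V*(y + 2*V)) = 3 - V + V*(y + 2*V))
391*o(-14, O(u(3))) + 267 = 391*(3 - (5 - ½*(-4)) + 2*(5 - ½*(-4))² + (5 - ½*(-4))*(-14)) + 267 = 391*(3 - (5 + 2) + 2*(5 + 2)² + (5 + 2)*(-14)) + 267 = 391*(3 - 1*7 + 2*7² + 7*(-14)) + 267 = 391*(3 - 7 + 2*49 - 98) + 267 = 391*(3 - 7 + 98 - 98) + 267 = 391*(-4) + 267 = -1564 + 267 = -1297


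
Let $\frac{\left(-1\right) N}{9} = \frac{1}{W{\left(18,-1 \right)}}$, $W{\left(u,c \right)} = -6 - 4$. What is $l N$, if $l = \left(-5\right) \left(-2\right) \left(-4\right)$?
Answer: $-36$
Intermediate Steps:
$W{\left(u,c \right)} = -10$ ($W{\left(u,c \right)} = -6 - 4 = -10$)
$l = -40$ ($l = 10 \left(-4\right) = -40$)
$N = \frac{9}{10}$ ($N = - \frac{9}{-10} = \left(-9\right) \left(- \frac{1}{10}\right) = \frac{9}{10} \approx 0.9$)
$l N = \left(-40\right) \frac{9}{10} = -36$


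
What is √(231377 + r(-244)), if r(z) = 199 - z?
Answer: 2*√57955 ≈ 481.48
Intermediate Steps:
√(231377 + r(-244)) = √(231377 + (199 - 1*(-244))) = √(231377 + (199 + 244)) = √(231377 + 443) = √231820 = 2*√57955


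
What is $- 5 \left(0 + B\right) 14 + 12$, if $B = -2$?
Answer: $152$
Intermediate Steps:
$- 5 \left(0 + B\right) 14 + 12 = - 5 \left(0 - 2\right) 14 + 12 = \left(-5\right) \left(-2\right) 14 + 12 = 10 \cdot 14 + 12 = 140 + 12 = 152$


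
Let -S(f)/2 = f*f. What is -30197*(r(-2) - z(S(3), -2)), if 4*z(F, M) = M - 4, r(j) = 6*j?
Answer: 634137/2 ≈ 3.1707e+5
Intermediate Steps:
S(f) = -2*f² (S(f) = -2*f*f = -2*f²)
z(F, M) = -1 + M/4 (z(F, M) = (M - 4)/4 = (-4 + M)/4 = -1 + M/4)
-30197*(r(-2) - z(S(3), -2)) = -30197*(6*(-2) - (-1 + (¼)*(-2))) = -30197*(-12 - (-1 - ½)) = -30197*(-12 - 1*(-3/2)) = -30197*(-12 + 3/2) = -30197*(-21/2) = 634137/2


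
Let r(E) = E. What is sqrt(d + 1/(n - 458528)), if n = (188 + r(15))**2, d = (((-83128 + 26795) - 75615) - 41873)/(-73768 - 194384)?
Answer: sqrt(2029354897261993162134)/55952462244 ≈ 0.80512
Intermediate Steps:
d = 173821/268152 (d = ((-56333 - 75615) - 41873)/(-268152) = (-131948 - 41873)*(-1/268152) = -173821*(-1/268152) = 173821/268152 ≈ 0.64822)
n = 41209 (n = (188 + 15)**2 = 203**2 = 41209)
sqrt(d + 1/(n - 458528)) = sqrt(173821/268152 + 1/(41209 - 458528)) = sqrt(173821/268152 + 1/(-417319)) = sqrt(173821/268152 - 1/417319) = sqrt(72538537747/111904924488) = sqrt(2029354897261993162134)/55952462244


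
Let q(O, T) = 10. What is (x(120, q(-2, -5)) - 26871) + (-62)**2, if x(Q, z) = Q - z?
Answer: -22917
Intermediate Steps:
(x(120, q(-2, -5)) - 26871) + (-62)**2 = ((120 - 1*10) - 26871) + (-62)**2 = ((120 - 10) - 26871) + 3844 = (110 - 26871) + 3844 = -26761 + 3844 = -22917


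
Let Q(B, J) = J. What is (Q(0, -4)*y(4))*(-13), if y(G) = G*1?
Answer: 208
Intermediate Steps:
y(G) = G
(Q(0, -4)*y(4))*(-13) = -4*4*(-13) = -16*(-13) = 208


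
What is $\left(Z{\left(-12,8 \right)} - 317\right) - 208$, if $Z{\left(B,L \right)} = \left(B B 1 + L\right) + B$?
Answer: $-385$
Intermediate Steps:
$Z{\left(B,L \right)} = B + L + B^{2}$ ($Z{\left(B,L \right)} = \left(B^{2} \cdot 1 + L\right) + B = \left(B^{2} + L\right) + B = \left(L + B^{2}\right) + B = B + L + B^{2}$)
$\left(Z{\left(-12,8 \right)} - 317\right) - 208 = \left(\left(-12 + 8 + \left(-12\right)^{2}\right) - 317\right) - 208 = \left(\left(-12 + 8 + 144\right) - 317\right) - 208 = \left(140 - 317\right) - 208 = -177 - 208 = -385$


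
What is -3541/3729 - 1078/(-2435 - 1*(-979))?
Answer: -81131/387816 ≈ -0.20920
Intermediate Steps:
-3541/3729 - 1078/(-2435 - 1*(-979)) = -3541*1/3729 - 1078/(-2435 + 979) = -3541/3729 - 1078/(-1456) = -3541/3729 - 1078*(-1/1456) = -3541/3729 + 77/104 = -81131/387816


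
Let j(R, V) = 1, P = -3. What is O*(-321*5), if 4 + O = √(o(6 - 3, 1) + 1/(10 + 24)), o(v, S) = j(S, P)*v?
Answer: 6420 - 1605*√3502/34 ≈ 3626.5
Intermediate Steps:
o(v, S) = v (o(v, S) = 1*v = v)
O = -4 + √3502/34 (O = -4 + √((6 - 3) + 1/(10 + 24)) = -4 + √(3 + 1/34) = -4 + √(103/34) = -4 + √3502/34 ≈ -2.2595)
O*(-321*5) = (-4 + √3502/34)*(-321*5) = (-4 + √3502/34)*(-1605) = 6420 - 1605*√3502/34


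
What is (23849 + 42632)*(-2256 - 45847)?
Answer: -3197935543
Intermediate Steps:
(23849 + 42632)*(-2256 - 45847) = 66481*(-48103) = -3197935543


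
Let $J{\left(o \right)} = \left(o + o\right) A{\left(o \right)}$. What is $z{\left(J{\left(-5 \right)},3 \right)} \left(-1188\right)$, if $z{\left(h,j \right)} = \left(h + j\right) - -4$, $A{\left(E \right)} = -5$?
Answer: $-67716$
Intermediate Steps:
$J{\left(o \right)} = - 10 o$ ($J{\left(o \right)} = \left(o + o\right) \left(-5\right) = 2 o \left(-5\right) = - 10 o$)
$z{\left(h,j \right)} = 4 + h + j$ ($z{\left(h,j \right)} = \left(h + j\right) + 4 = 4 + h + j$)
$z{\left(J{\left(-5 \right)},3 \right)} \left(-1188\right) = \left(4 - -50 + 3\right) \left(-1188\right) = \left(4 + 50 + 3\right) \left(-1188\right) = 57 \left(-1188\right) = -67716$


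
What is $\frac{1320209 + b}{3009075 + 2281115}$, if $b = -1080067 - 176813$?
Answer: $\frac{63329}{5290190} \approx 0.011971$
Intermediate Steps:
$b = -1256880$
$\frac{1320209 + b}{3009075 + 2281115} = \frac{1320209 - 1256880}{3009075 + 2281115} = \frac{63329}{5290190}$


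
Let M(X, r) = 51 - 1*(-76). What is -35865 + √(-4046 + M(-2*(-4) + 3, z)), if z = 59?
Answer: -35865 + I*√3919 ≈ -35865.0 + 62.602*I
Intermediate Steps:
M(X, r) = 127 (M(X, r) = 51 + 76 = 127)
-35865 + √(-4046 + M(-2*(-4) + 3, z)) = -35865 + √(-4046 + 127) = -35865 + √(-3919) = -35865 + I*√3919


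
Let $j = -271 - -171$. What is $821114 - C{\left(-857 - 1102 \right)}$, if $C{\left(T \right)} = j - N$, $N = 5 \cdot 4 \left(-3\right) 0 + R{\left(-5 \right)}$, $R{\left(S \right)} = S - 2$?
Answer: $821207$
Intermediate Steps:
$R{\left(S \right)} = -2 + S$ ($R{\left(S \right)} = S - 2 = -2 + S$)
$N = -7$ ($N = 5 \cdot 4 \left(-3\right) 0 - 7 = 5 \left(\left(-12\right) 0\right) - 7 = 5 \cdot 0 - 7 = 0 - 7 = -7$)
$j = -100$ ($j = -271 + 171 = -100$)
$C{\left(T \right)} = -93$ ($C{\left(T \right)} = -100 - -7 = -100 + 7 = -93$)
$821114 - C{\left(-857 - 1102 \right)} = 821114 - -93 = 821114 + 93 = 821207$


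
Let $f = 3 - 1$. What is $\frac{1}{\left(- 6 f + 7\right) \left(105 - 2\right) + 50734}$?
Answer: $\frac{1}{50219} \approx 1.9913 \cdot 10^{-5}$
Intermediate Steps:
$f = 2$ ($f = 3 - 1 = 2$)
$\frac{1}{\left(- 6 f + 7\right) \left(105 - 2\right) + 50734} = \frac{1}{\left(\left(-6\right) 2 + 7\right) \left(105 - 2\right) + 50734} = \frac{1}{\left(-12 + 7\right) 103 + 50734} = \frac{1}{\left(-5\right) 103 + 50734} = \frac{1}{-515 + 50734} = \frac{1}{50219}$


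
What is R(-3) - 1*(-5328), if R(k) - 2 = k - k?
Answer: 5330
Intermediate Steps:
R(k) = 2 (R(k) = 2 + (k - k) = 2 + 0 = 2)
R(-3) - 1*(-5328) = 2 - 1*(-5328) = 2 + 5328 = 5330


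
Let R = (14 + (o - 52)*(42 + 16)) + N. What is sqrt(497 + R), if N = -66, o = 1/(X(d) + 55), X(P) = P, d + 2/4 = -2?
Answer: I*sqrt(28333095)/105 ≈ 50.694*I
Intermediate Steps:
d = -5/2 (d = -1/2 - 2 = -5/2 ≈ -2.5000)
o = 2/105 (o = 1/(-5/2 + 55) = 1/(105/2) = 2/105 ≈ 0.019048)
R = -322024/105 (R = (14 + (2/105 - 52)*(42 + 16)) - 66 = (14 - 5458/105*58) - 66 = (14 - 316564/105) - 66 = -315094/105 - 66 = -322024/105 ≈ -3066.9)
sqrt(497 + R) = sqrt(497 - 322024/105) = sqrt(-269839/105) = I*sqrt(28333095)/105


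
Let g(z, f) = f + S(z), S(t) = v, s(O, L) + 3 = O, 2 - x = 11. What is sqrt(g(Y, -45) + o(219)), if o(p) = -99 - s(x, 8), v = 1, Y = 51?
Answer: I*sqrt(131) ≈ 11.446*I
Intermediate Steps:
x = -9 (x = 2 - 1*11 = 2 - 11 = -9)
s(O, L) = -3 + O
S(t) = 1
o(p) = -87 (o(p) = -99 - (-3 - 9) = -99 - 1*(-12) = -99 + 12 = -87)
g(z, f) = 1 + f (g(z, f) = f + 1 = 1 + f)
sqrt(g(Y, -45) + o(219)) = sqrt((1 - 45) - 87) = sqrt(-44 - 87) = sqrt(-131) = I*sqrt(131)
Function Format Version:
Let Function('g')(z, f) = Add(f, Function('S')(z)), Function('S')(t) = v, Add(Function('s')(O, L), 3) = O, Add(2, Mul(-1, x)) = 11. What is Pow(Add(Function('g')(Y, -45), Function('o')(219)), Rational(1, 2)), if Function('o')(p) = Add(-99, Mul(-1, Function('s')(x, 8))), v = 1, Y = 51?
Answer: Mul(I, Pow(131, Rational(1, 2))) ≈ Mul(11.446, I)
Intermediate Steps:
x = -9 (x = Add(2, Mul(-1, 11)) = Add(2, -11) = -9)
Function('s')(O, L) = Add(-3, O)
Function('S')(t) = 1
Function('o')(p) = -87 (Function('o')(p) = Add(-99, Mul(-1, Add(-3, -9))) = Add(-99, Mul(-1, -12)) = Add(-99, 12) = -87)
Function('g')(z, f) = Add(1, f) (Function('g')(z, f) = Add(f, 1) = Add(1, f))
Pow(Add(Function('g')(Y, -45), Function('o')(219)), Rational(1, 2)) = Pow(Add(Add(1, -45), -87), Rational(1, 2)) = Pow(Add(-44, -87), Rational(1, 2)) = Pow(-131, Rational(1, 2)) = Mul(I, Pow(131, Rational(1, 2)))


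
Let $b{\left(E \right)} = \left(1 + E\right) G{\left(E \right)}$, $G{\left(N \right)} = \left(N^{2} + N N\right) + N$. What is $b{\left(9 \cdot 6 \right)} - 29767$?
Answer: $293963$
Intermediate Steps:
$G{\left(N \right)} = N + 2 N^{2}$ ($G{\left(N \right)} = \left(N^{2} + N^{2}\right) + N = 2 N^{2} + N = N + 2 N^{2}$)
$b{\left(E \right)} = E \left(1 + E\right) \left(1 + 2 E\right)$ ($b{\left(E \right)} = \left(1 + E\right) E \left(1 + 2 E\right) = E \left(1 + E\right) \left(1 + 2 E\right)$)
$b{\left(9 \cdot 6 \right)} - 29767 = 9 \cdot 6 \left(1 + 9 \cdot 6\right) \left(1 + 2 \cdot 9 \cdot 6\right) - 29767 = 54 \left(1 + 54\right) \left(1 + 2 \cdot 54\right) - 29767 = 54 \cdot 55 \left(1 + 108\right) - 29767 = 54 \cdot 55 \cdot 109 - 29767 = 323730 - 29767 = 293963$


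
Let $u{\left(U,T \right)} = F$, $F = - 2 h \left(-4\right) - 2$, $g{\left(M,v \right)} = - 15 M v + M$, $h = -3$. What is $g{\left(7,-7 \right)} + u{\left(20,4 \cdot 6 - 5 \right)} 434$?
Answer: $-10542$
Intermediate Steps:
$g{\left(M,v \right)} = M - 15 M v$ ($g{\left(M,v \right)} = - 15 M v + M = M - 15 M v$)
$F = -26$ ($F = - 2 \left(\left(-3\right) \left(-4\right)\right) - 2 = \left(-2\right) 12 - 2 = -24 - 2 = -26$)
$u{\left(U,T \right)} = -26$
$g{\left(7,-7 \right)} + u{\left(20,4 \cdot 6 - 5 \right)} 434 = 7 \left(1 - -105\right) - 11284 = 7 \left(1 + 105\right) - 11284 = 7 \cdot 106 - 11284 = 742 - 11284 = -10542$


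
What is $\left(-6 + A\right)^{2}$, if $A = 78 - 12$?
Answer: $3600$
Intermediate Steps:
$A = 66$ ($A = 78 - 12 = 66$)
$\left(-6 + A\right)^{2} = \left(-6 + 66\right)^{2} = 60^{2} = 3600$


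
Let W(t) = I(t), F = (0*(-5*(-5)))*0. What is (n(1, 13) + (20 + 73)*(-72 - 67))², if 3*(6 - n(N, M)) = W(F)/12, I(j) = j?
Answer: 166952241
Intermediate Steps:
F = 0 (F = (0*25)*0 = 0*0 = 0)
W(t) = t
n(N, M) = 6 (n(N, M) = 6 - 0/12 = 6 - ⅓*0 = 6 + 0 = 6)
(n(1, 13) + (20 + 73)*(-72 - 67))² = (6 + (20 + 73)*(-72 - 67))² = (6 + 93*(-139))² = (6 - 12927)² = (-12921)² = 166952241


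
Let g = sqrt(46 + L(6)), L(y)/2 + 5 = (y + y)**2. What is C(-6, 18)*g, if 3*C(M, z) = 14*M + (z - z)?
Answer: -504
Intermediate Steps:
C(M, z) = 14*M/3 (C(M, z) = (14*M + (z - z))/3 = (14*M + 0)/3 = (14*M)/3 = 14*M/3)
L(y) = -10 + 8*y**2 (L(y) = -10 + 2*(y + y)**2 = -10 + 2*(2*y)**2 = -10 + 2*(4*y**2) = -10 + 8*y**2)
g = 18 (g = sqrt(46 + (-10 + 8*6**2)) = sqrt(46 + (-10 + 8*36)) = sqrt(46 + (-10 + 288)) = sqrt(46 + 278) = sqrt(324) = 18)
C(-6, 18)*g = ((14/3)*(-6))*18 = -28*18 = -504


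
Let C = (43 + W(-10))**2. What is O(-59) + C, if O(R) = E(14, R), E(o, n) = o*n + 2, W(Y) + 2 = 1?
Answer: 940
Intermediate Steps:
W(Y) = -1 (W(Y) = -2 + 1 = -1)
E(o, n) = 2 + n*o (E(o, n) = n*o + 2 = 2 + n*o)
O(R) = 2 + 14*R (O(R) = 2 + R*14 = 2 + 14*R)
C = 1764 (C = (43 - 1)**2 = 42**2 = 1764)
O(-59) + C = (2 + 14*(-59)) + 1764 = (2 - 826) + 1764 = -824 + 1764 = 940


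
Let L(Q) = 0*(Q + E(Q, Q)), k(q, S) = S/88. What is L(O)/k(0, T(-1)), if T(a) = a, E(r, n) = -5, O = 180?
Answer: 0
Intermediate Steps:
k(q, S) = S/88 (k(q, S) = S*(1/88) = S/88)
L(Q) = 0 (L(Q) = 0*(Q - 5) = 0*(-5 + Q) = 0)
L(O)/k(0, T(-1)) = 0/(((1/88)*(-1))) = 0/(-1/88) = 0*(-88) = 0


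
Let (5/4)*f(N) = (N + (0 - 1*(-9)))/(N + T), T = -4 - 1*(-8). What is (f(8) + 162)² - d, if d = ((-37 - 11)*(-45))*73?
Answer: -29490191/225 ≈ -1.3107e+5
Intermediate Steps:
d = 157680 (d = -48*(-45)*73 = 2160*73 = 157680)
T = 4 (T = -4 + 8 = 4)
f(N) = 4*(9 + N)/(5*(4 + N)) (f(N) = 4*((N + (0 - 1*(-9)))/(N + 4))/5 = 4*((N + (0 + 9))/(4 + N))/5 = 4*((N + 9)/(4 + N))/5 = 4*((9 + N)/(4 + N))/5 = 4*(9 + N)/(5*(4 + N)))
(f(8) + 162)² - d = (4*(9 + 8)/(5*(4 + 8)) + 162)² - 1*157680 = ((⅘)*17/12 + 162)² - 157680 = ((⅘)*(1/12)*17 + 162)² - 157680 = (17/15 + 162)² - 157680 = (2447/15)² - 157680 = 5987809/225 - 157680 = -29490191/225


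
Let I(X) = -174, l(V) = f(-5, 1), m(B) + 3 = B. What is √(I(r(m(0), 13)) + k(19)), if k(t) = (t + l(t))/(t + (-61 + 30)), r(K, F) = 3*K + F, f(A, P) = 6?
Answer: I*√6339/6 ≈ 13.27*I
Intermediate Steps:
m(B) = -3 + B
l(V) = 6
r(K, F) = F + 3*K
k(t) = (6 + t)/(-31 + t) (k(t) = (t + 6)/(t + (-61 + 30)) = (6 + t)/(t - 31) = (6 + t)/(-31 + t))
√(I(r(m(0), 13)) + k(19)) = √(-174 + (6 + 19)/(-31 + 19)) = √(-174 + 25/(-12)) = √(-174 - 1/12*25) = √(-174 - 25/12) = √(-2113/12) = I*√6339/6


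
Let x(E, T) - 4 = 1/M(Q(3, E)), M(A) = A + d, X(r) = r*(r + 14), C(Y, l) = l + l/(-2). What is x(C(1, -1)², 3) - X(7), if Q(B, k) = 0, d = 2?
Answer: -285/2 ≈ -142.50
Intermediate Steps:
C(Y, l) = l/2 (C(Y, l) = l + l*(-½) = l - l/2 = l/2)
X(r) = r*(14 + r)
M(A) = 2 + A (M(A) = A + 2 = 2 + A)
x(E, T) = 9/2 (x(E, T) = 4 + 1/(2 + 0) = 4 + 1/2 = 4 + ½ = 9/2)
x(C(1, -1)², 3) - X(7) = 9/2 - 7*(14 + 7) = 9/2 - 7*21 = 9/2 - 1*147 = 9/2 - 147 = -285/2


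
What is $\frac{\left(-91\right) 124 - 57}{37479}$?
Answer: $- \frac{11341}{37479} \approx -0.3026$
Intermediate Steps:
$\frac{\left(-91\right) 124 - 57}{37479} = \left(-11284 - 57\right) \frac{1}{37479} = \left(-11341\right) \frac{1}{37479} = - \frac{11341}{37479}$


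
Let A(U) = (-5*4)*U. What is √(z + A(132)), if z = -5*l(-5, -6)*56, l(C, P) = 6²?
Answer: 4*I*√795 ≈ 112.78*I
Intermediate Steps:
l(C, P) = 36
A(U) = -20*U
z = -10080 (z = -5*36*56 = -180*56 = -10080)
√(z + A(132)) = √(-10080 - 20*132) = √(-10080 - 2640) = √(-12720) = 4*I*√795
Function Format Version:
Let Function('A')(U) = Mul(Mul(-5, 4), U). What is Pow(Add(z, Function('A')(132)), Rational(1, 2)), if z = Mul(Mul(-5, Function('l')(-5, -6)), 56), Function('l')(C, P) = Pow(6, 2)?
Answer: Mul(4, I, Pow(795, Rational(1, 2))) ≈ Mul(112.78, I)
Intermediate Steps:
Function('l')(C, P) = 36
Function('A')(U) = Mul(-20, U)
z = -10080 (z = Mul(Mul(-5, 36), 56) = Mul(-180, 56) = -10080)
Pow(Add(z, Function('A')(132)), Rational(1, 2)) = Pow(Add(-10080, Mul(-20, 132)), Rational(1, 2)) = Pow(Add(-10080, -2640), Rational(1, 2)) = Pow(-12720, Rational(1, 2)) = Mul(4, I, Pow(795, Rational(1, 2)))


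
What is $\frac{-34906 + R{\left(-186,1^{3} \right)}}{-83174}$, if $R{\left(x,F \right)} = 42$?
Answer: $\frac{17432}{41587} \approx 0.41917$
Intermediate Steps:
$\frac{-34906 + R{\left(-186,1^{3} \right)}}{-83174} = \frac{-34906 + 42}{-83174} = \left(-34864\right) \left(- \frac{1}{83174}\right) = \frac{17432}{41587}$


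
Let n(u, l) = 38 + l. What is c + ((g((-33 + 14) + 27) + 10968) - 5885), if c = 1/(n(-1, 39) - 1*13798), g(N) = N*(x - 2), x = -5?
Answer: 68975466/13721 ≈ 5027.0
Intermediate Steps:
g(N) = -7*N (g(N) = N*(-5 - 2) = N*(-7) = -7*N)
c = -1/13721 (c = 1/((38 + 39) - 1*13798) = 1/(77 - 13798) = 1/(-13721) = -1/13721 ≈ -7.2881e-5)
c + ((g((-33 + 14) + 27) + 10968) - 5885) = -1/13721 + ((-7*((-33 + 14) + 27) + 10968) - 5885) = -1/13721 + ((-7*(-19 + 27) + 10968) - 5885) = -1/13721 + ((-7*8 + 10968) - 5885) = -1/13721 + ((-56 + 10968) - 5885) = -1/13721 + (10912 - 5885) = -1/13721 + 5027 = 68975466/13721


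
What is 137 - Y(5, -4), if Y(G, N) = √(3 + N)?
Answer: 137 - I ≈ 137.0 - 1.0*I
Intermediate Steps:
137 - Y(5, -4) = 137 - √(3 - 4) = 137 - √(-1) = 137 - I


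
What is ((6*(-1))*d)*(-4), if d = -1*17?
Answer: -408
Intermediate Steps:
d = -17
((6*(-1))*d)*(-4) = ((6*(-1))*(-17))*(-4) = -6*(-17)*(-4) = 102*(-4) = -408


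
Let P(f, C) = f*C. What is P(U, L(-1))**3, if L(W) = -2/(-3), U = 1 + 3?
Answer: 512/27 ≈ 18.963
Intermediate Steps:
U = 4
L(W) = 2/3 (L(W) = -2*(-1/3) = 2/3)
P(f, C) = C*f
P(U, L(-1))**3 = ((2/3)*4)**3 = (8/3)**3 = 512/27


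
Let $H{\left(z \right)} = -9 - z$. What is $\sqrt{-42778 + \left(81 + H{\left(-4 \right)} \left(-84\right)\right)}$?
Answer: $i \sqrt{42277} \approx 205.61 i$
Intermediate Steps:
$\sqrt{-42778 + \left(81 + H{\left(-4 \right)} \left(-84\right)\right)} = \sqrt{-42778 + \left(81 + \left(-9 - -4\right) \left(-84\right)\right)} = \sqrt{-42778 + \left(81 + \left(-9 + 4\right) \left(-84\right)\right)} = \sqrt{-42778 + \left(81 - -420\right)} = \sqrt{-42778 + \left(81 + 420\right)} = \sqrt{-42778 + 501} = \sqrt{-42277} = i \sqrt{42277}$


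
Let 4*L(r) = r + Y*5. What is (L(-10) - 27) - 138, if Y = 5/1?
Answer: -645/4 ≈ -161.25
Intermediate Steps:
Y = 5 (Y = 5*1 = 5)
L(r) = 25/4 + r/4 (L(r) = (r + 5*5)/4 = (r + 25)/4 = (25 + r)/4 = 25/4 + r/4)
(L(-10) - 27) - 138 = ((25/4 + (¼)*(-10)) - 27) - 138 = ((25/4 - 5/2) - 27) - 138 = (15/4 - 27) - 138 = -93/4 - 138 = -645/4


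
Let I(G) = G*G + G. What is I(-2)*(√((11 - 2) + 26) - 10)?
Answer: -20 + 2*√35 ≈ -8.1678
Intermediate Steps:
I(G) = G + G² (I(G) = G² + G = G + G²)
I(-2)*(√((11 - 2) + 26) - 10) = (-2*(1 - 2))*(√((11 - 2) + 26) - 10) = (-2*(-1))*(√(9 + 26) - 10) = 2*(√35 - 10) = 2*(-10 + √35) = -20 + 2*√35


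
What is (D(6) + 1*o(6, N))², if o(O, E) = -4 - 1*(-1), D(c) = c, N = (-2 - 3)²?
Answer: 9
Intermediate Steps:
N = 25 (N = (-5)² = 25)
o(O, E) = -3 (o(O, E) = -4 + 1 = -3)
(D(6) + 1*o(6, N))² = (6 + 1*(-3))² = (6 - 3)² = 3² = 9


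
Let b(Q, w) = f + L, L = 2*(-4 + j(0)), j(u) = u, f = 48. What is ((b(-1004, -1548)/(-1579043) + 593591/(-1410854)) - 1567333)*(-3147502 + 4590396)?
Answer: -2519079401262371254224553/1113899566361 ≈ -2.2615e+12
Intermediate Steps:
L = -8 (L = 2*(-4 + 0) = 2*(-4) = -8)
b(Q, w) = 40 (b(Q, w) = 48 - 8 = 40)
((b(-1004, -1548)/(-1579043) + 593591/(-1410854)) - 1567333)*(-3147502 + 4590396) = ((40/(-1579043) + 593591/(-1410854)) - 1567333)*(-3147502 + 4590396) = ((40*(-1/1579043) + 593591*(-1/1410854)) - 1567333)*1442894 = ((-40/1579043 - 593591/1410854) - 1567333)*1442894 = (-937362147573/2227799132722 - 1567333)*1442894 = -3491704035448717999/2227799132722*1442894 = -2519079401262371254224553/1113899566361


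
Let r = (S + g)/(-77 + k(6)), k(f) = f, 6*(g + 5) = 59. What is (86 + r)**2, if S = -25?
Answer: 1351077049/181476 ≈ 7444.9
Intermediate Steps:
g = 29/6 (g = -5 + (1/6)*59 = -5 + 59/6 = 29/6 ≈ 4.8333)
r = 121/426 (r = (-25 + 29/6)/(-77 + 6) = -121/6/(-71) = -121/6*(-1/71) = 121/426 ≈ 0.28404)
(86 + r)**2 = (86 + 121/426)**2 = (36757/426)**2 = 1351077049/181476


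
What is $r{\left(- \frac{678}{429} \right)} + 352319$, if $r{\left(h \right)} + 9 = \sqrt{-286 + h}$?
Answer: $352310 + \frac{2 i \sqrt{1470183}}{143} \approx 3.5231 \cdot 10^{5} + 16.958 i$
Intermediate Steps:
$r{\left(h \right)} = -9 + \sqrt{-286 + h}$
$r{\left(- \frac{678}{429} \right)} + 352319 = \left(-9 + \sqrt{-286 - \frac{678}{429}}\right) + 352319 = \left(-9 + \sqrt{-286 - \frac{226}{143}}\right) + 352319 = \left(-9 + \sqrt{- \frac{41124}{143}}\right) + 352319 = \left(-9 + \frac{2 i \sqrt{1470183}}{143}\right) + 352319 = 352310 + \frac{2 i \sqrt{1470183}}{143}$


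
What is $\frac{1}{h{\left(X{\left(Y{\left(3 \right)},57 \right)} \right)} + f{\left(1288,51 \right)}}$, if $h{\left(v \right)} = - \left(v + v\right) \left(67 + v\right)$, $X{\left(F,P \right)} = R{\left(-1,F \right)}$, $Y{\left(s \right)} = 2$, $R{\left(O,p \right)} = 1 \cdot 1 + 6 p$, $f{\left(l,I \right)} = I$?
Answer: $- \frac{1}{2029} \approx -0.00049285$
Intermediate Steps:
$R{\left(O,p \right)} = 1 + 6 p$
$X{\left(F,P \right)} = 1 + 6 F$
$h{\left(v \right)} = - 2 v \left(67 + v\right)$
$\frac{1}{h{\left(X{\left(Y{\left(3 \right)},57 \right)} \right)} + f{\left(1288,51 \right)}} = \frac{1}{- 2 \left(1 + 6 \cdot 2\right) \left(67 + \left(1 + 6 \cdot 2\right)\right) + 51} = \frac{1}{- 2 \left(1 + 12\right) \left(67 + \left(1 + 12\right)\right) + 51} = \frac{1}{\left(-2\right) 13 \left(67 + 13\right) + 51} = \frac{1}{\left(-2\right) 13 \cdot 80 + 51} = \frac{1}{-2080 + 51} = \frac{1}{-2029} = - \frac{1}{2029}$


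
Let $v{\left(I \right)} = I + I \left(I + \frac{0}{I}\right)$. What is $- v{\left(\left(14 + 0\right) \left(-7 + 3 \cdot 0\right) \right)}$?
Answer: $-9506$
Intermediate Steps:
$v{\left(I \right)} = I + I^{2}$ ($v{\left(I \right)} = I + I \left(I + 0\right) = I + I I = I + I^{2}$)
$- v{\left(\left(14 + 0\right) \left(-7 + 3 \cdot 0\right) \right)} = - \left(14 + 0\right) \left(-7 + 3 \cdot 0\right) \left(1 + \left(14 + 0\right) \left(-7 + 3 \cdot 0\right)\right) = - 14 \left(-7 + 0\right) \left(1 + 14 \left(-7 + 0\right)\right) = - 14 \left(-7\right) \left(1 + 14 \left(-7\right)\right) = - \left(-98\right) \left(1 - 98\right) = - \left(-98\right) \left(-97\right) = \left(-1\right) 9506 = -9506$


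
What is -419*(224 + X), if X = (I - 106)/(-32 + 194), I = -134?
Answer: -2517352/27 ≈ -93235.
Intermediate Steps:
X = -40/27 (X = (-134 - 106)/(-32 + 194) = -240/162 = -240*1/162 = -40/27 ≈ -1.4815)
-419*(224 + X) = -419*(224 - 40/27) = -419*6008/27 = -2517352/27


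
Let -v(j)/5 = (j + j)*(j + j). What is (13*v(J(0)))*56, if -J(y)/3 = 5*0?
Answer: 0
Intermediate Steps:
J(y) = 0 (J(y) = -15*0 = -3*0 = 0)
v(j) = -20*j² (v(j) = -5*(j + j)*(j + j) = -5*2*j*2*j = -20*j²)
(13*v(J(0)))*56 = (13*(-20*0²))*56 = (13*(-20*0))*56 = (13*0)*56 = 0*56 = 0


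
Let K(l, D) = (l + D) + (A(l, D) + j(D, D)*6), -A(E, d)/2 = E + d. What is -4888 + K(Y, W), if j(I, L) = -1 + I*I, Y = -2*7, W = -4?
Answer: -4780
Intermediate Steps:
A(E, d) = -2*E - 2*d (A(E, d) = -2*(E + d) = -2*E - 2*d)
Y = -14
j(I, L) = -1 + I**2
K(l, D) = -6 - D - l + 6*D**2 (K(l, D) = (l + D) + ((-2*l - 2*D) + (-1 + D**2)*6) = (D + l) + ((-2*D - 2*l) + (-6 + 6*D**2)) = (D + l) + (-6 - 2*D - 2*l + 6*D**2) = -6 - D - l + 6*D**2)
-4888 + K(Y, W) = -4888 + (-6 - 1*(-4) - 1*(-14) + 6*(-4)**2) = -4888 + (-6 + 4 + 14 + 6*16) = -4888 + (-6 + 4 + 14 + 96) = -4888 + 108 = -4780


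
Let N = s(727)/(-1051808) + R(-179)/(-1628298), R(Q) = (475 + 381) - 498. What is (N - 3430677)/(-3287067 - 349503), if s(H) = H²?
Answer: 2937786684512242837/3114098283747205440 ≈ 0.94338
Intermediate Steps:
R(Q) = 358 (R(Q) = 856 - 498 = 358)
N = -430489630453/856328431392 (N = 727²/(-1051808) + 358/(-1628298) = 528529*(-1/1051808) + 358*(-1/1628298) = -528529/1051808 - 179/814149 = -430489630453/856328431392 ≈ -0.50272)
(N - 3430677)/(-3287067 - 349503) = (-430489630453/856328431392 - 3430677)/(-3287067 - 349503) = -2937786684512242837/856328431392/(-3636570) = -2937786684512242837/856328431392*(-1/3636570) = 2937786684512242837/3114098283747205440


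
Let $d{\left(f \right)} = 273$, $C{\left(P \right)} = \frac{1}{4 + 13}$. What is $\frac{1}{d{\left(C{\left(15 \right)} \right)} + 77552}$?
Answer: $\frac{1}{77825} \approx 1.2849 \cdot 10^{-5}$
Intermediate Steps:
$C{\left(P \right)} = \frac{1}{17}$
$\frac{1}{d{\left(C{\left(15 \right)} \right)} + 77552} = \frac{1}{273 + 77552} = \frac{1}{77825}$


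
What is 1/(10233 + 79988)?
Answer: 1/90221 ≈ 1.1084e-5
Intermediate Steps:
1/(10233 + 79988) = 1/90221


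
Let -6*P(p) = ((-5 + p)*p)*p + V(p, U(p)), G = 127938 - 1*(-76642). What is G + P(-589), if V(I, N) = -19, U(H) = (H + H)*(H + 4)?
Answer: 207298573/6 ≈ 3.4550e+7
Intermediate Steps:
G = 204580 (G = 127938 + 76642 = 204580)
U(H) = 2*H*(4 + H) (U(H) = (2*H)*(4 + H) = 2*H*(4 + H))
P(p) = 19/6 - p²*(-5 + p)/6 (P(p) = -(((-5 + p)*p)*p - 19)/6 = -((p*(-5 + p))*p - 19)/6 = -(p²*(-5 + p) - 19)/6 = -(-19 + p²*(-5 + p))/6 = 19/6 - p²*(-5 + p)/6)
G + P(-589) = 204580 + (19/6 - ⅙*(-589)³ + (⅚)*(-589)²) = 204580 + (19/6 - ⅙*(-204336469) + (⅚)*346921) = 204580 + (19/6 + 204336469/6 + 1734605/6) = 204580 + 206071093/6 = 207298573/6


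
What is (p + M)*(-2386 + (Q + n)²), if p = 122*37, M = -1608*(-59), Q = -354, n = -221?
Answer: 32622361254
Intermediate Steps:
M = 94872
p = 4514
(p + M)*(-2386 + (Q + n)²) = (4514 + 94872)*(-2386 + (-354 - 221)²) = 99386*(-2386 + (-575)²) = 99386*(-2386 + 330625) = 99386*328239 = 32622361254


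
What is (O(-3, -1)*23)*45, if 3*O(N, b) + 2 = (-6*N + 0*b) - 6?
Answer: 3450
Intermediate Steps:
O(N, b) = -8/3 - 2*N (O(N, b) = -⅔ + ((-6*N + 0*b) - 6)/3 = -⅔ + ((-6*N + 0) - 6)/3 = -⅔ + (-6*N - 6)/3 = -⅔ + (-6 - 6*N)/3 = -⅔ + (-2 - 2*N) = -8/3 - 2*N)
(O(-3, -1)*23)*45 = ((-8/3 - 2*(-3))*23)*45 = ((-8/3 + 6)*23)*45 = ((10/3)*23)*45 = (230/3)*45 = 3450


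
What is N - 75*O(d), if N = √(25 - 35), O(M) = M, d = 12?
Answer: -900 + I*√10 ≈ -900.0 + 3.1623*I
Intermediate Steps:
N = I*√10 (N = √(-10) = I*√10 ≈ 3.1623*I)
N - 75*O(d) = I*√10 - 75*12 = I*√10 - 900 = -900 + I*√10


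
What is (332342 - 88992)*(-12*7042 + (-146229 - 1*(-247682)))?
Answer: 4124539150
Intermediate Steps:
(332342 - 88992)*(-12*7042 + (-146229 - 1*(-247682))) = 243350*(-84504 + (-146229 + 247682)) = 243350*(-84504 + 101453) = 243350*16949 = 4124539150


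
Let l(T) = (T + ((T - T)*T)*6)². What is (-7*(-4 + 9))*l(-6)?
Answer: -1260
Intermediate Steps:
l(T) = T² (l(T) = (T + (0*T)*6)² = (T + 0*6)² = (T + 0)² = T²)
(-7*(-4 + 9))*l(-6) = -7*(-4 + 9)*(-6)² = -7*5*36 = -35*36 = -1260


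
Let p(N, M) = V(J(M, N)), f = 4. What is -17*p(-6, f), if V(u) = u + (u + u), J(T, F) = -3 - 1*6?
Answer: 459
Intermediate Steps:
J(T, F) = -9 (J(T, F) = -3 - 6 = -9)
V(u) = 3*u (V(u) = u + 2*u = 3*u)
p(N, M) = -27 (p(N, M) = 3*(-9) = -27)
-17*p(-6, f) = -17*(-27) = 459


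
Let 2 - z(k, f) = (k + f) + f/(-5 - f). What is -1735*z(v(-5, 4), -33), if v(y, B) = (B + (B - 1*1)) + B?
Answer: -1223175/28 ≈ -43685.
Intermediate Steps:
v(y, B) = -1 + 3*B (v(y, B) = (B + (B - 1)) + B = (B + (-1 + B)) + B = (-1 + 2*B) + B = -1 + 3*B)
z(k, f) = 2 - f - k - f/(-5 - f) (z(k, f) = 2 - ((k + f) + f/(-5 - f)) = 2 - ((f + k) + f/(-5 - f)) = 2 - (f + k + f/(-5 - f)) = 2 + (-f - k - f/(-5 - f)) = 2 - f - k - f/(-5 - f))
-1735*z(v(-5, 4), -33) = -1735*(10 - 1*(-33)² - 5*(-1 + 3*4) - 2*(-33) - 1*(-33)*(-1 + 3*4))/(5 - 33) = -1735*(10 - 1*1089 - 5*(-1 + 12) + 66 - 1*(-33)*(-1 + 12))/(-28) = -(-1735)*(10 - 1089 - 5*11 + 66 - 1*(-33)*11)/28 = -(-1735)*(10 - 1089 - 55 + 66 + 363)/28 = -(-1735)*(-705)/28 = -1735*705/28 = -1223175/28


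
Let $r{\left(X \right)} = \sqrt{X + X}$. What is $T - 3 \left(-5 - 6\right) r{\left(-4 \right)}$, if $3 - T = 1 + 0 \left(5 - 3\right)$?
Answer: $132 i \sqrt{2} \approx 186.68 i$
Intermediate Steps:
$T = 2$ ($T = 3 - \left(1 + 0 \left(5 - 3\right)\right) = 3 - \left(1 + 0 \cdot 2\right) = 3 - \left(1 + 0\right) = 3 - 1 = 2$)
$r{\left(X \right)} = \sqrt{2} \sqrt{X}$ ($r{\left(X \right)} = \sqrt{2 X} = \sqrt{2} \sqrt{X}$)
$T - 3 \left(-5 - 6\right) r{\left(-4 \right)} = 2 - 3 \left(-5 - 6\right) \sqrt{2} \sqrt{-4} = 2 - 3 \left(-5 - 6\right) \sqrt{2} \cdot 2 i = 2 \left(-3\right) \left(-11\right) 2 i \sqrt{2} = 2 \cdot 33 \cdot 2 i \sqrt{2} = 2 \cdot 66 i \sqrt{2} = 132 i \sqrt{2}$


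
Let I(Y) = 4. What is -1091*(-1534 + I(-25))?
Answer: 1669230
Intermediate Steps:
-1091*(-1534 + I(-25)) = -1091*(-1534 + 4) = -1091*(-1530) = 1669230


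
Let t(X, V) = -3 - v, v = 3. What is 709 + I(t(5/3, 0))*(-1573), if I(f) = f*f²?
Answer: 340477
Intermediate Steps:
t(X, V) = -6 (t(X, V) = -3 - 1*3 = -3 - 3 = -6)
I(f) = f³
709 + I(t(5/3, 0))*(-1573) = 709 + (-6)³*(-1573) = 709 - 216*(-1573) = 709 + 339768 = 340477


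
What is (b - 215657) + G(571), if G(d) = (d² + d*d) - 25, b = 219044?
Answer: 655444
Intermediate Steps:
G(d) = -25 + 2*d² (G(d) = (d² + d²) - 25 = 2*d² - 25 = -25 + 2*d²)
(b - 215657) + G(571) = (219044 - 215657) + (-25 + 2*571²) = 3387 + (-25 + 2*326041) = 3387 + (-25 + 652082) = 3387 + 652057 = 655444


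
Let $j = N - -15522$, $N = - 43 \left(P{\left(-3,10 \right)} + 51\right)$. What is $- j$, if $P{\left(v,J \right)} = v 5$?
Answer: $-13974$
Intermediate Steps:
$P{\left(v,J \right)} = 5 v$
$N = -1548$ ($N = - 43 \left(5 \left(-3\right) + 51\right) = - 43 \left(-15 + 51\right) = \left(-43\right) 36 = -1548$)
$j = 13974$ ($j = -1548 - -15522 = -1548 + 15522 = 13974$)
$- j = \left(-1\right) 13974 = -13974$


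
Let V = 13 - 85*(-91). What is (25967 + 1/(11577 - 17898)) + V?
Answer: 213112514/6321 ≈ 33715.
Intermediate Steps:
V = 7748 (V = 13 + 7735 = 7748)
(25967 + 1/(11577 - 17898)) + V = (25967 + 1/(11577 - 17898)) + 7748 = (25967 + 1/(-6321)) + 7748 = (25967 - 1/6321) + 7748 = 164137406/6321 + 7748 = 213112514/6321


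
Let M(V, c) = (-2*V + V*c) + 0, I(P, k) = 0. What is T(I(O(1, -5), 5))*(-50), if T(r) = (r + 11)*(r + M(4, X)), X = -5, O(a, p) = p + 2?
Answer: 15400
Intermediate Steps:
O(a, p) = 2 + p
M(V, c) = -2*V + V*c
T(r) = (-28 + r)*(11 + r) (T(r) = (r + 11)*(r + 4*(-2 - 5)) = (11 + r)*(r + 4*(-7)) = (11 + r)*(r - 28) = (11 + r)*(-28 + r) = (-28 + r)*(11 + r))
T(I(O(1, -5), 5))*(-50) = (-308 + 0**2 - 17*0)*(-50) = (-308 + 0 + 0)*(-50) = -308*(-50) = 15400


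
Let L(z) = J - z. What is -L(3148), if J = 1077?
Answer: 2071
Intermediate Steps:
L(z) = 1077 - z
-L(3148) = -(1077 - 1*3148) = -(1077 - 3148) = -1*(-2071) = 2071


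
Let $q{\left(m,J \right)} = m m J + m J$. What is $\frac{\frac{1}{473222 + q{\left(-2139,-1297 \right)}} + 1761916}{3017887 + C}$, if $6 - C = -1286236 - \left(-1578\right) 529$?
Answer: $\frac{10449824832702111}{20576620809594344} \approx 0.50785$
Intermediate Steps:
$q{\left(m,J \right)} = J m + J m^{2}$ ($q{\left(m,J \right)} = m^{2} J + J m = J m^{2} + J m = J m + J m^{2}$)
$C = 451480$ ($C = 6 - \left(-1286236 - \left(-1578\right) 529\right) = 6 - \left(-1286236 - -834762\right) = 6 - \left(-1286236 + 834762\right) = 6 - -451474 = 6 + 451474 = 451480$)
$\frac{\frac{1}{473222 + q{\left(-2139,-1297 \right)}} + 1761916}{3017887 + C} = \frac{\frac{1}{473222 - - 2774283 \left(1 - 2139\right)} + 1761916}{3017887 + 451480} = \frac{\frac{1}{473222 - \left(-2774283\right) \left(-2138\right)} + 1761916}{3469367} = \left(\frac{1}{473222 - 5931417054} + 1761916\right) \frac{1}{3469367} = \left(\frac{1}{-5930943832} + 1761916\right) \frac{1}{3469367} = \left(- \frac{1}{5930943832} + 1761916\right) \frac{1}{3469367} = \frac{10449824832702111}{5930943832} \cdot \frac{1}{3469367} = \frac{10449824832702111}{20576620809594344}$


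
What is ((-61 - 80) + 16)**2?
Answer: 15625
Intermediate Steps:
((-61 - 80) + 16)**2 = (-141 + 16)**2 = (-125)**2 = 15625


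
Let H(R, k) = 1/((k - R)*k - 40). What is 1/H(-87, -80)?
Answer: -600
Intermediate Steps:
H(R, k) = 1/(-40 + k*(k - R)) (H(R, k) = 1/(k*(k - R) - 40) = 1/(-40 + k*(k - R)))
1/H(-87, -80) = 1/(1/(-40 + (-80)² - 1*(-87)*(-80))) = 1/(1/(-40 + 6400 - 6960)) = 1/(1/(-600)) = 1/(-1/600) = -600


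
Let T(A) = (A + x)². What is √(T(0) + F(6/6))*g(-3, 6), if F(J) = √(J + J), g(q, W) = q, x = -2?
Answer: -3*√(4 + √2) ≈ -6.9805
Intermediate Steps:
T(A) = (-2 + A)² (T(A) = (A - 2)² = (-2 + A)²)
F(J) = √2*√J (F(J) = √(2*J) = √2*√J)
√(T(0) + F(6/6))*g(-3, 6) = √((-2 + 0)² + √2*√(6/6))*(-3) = √((-2)² + √2*√(6*(⅙)))*(-3) = √(4 + √2*√1)*(-3) = √(4 + √2*1)*(-3) = √(4 + √2)*(-3) = -3*√(4 + √2)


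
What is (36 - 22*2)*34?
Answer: -272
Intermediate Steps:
(36 - 22*2)*34 = (36 - 44)*34 = -8*34 = -272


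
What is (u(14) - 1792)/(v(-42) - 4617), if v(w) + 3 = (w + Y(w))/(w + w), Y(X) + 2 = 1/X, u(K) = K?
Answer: 6272784/16297511 ≈ 0.38489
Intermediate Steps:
Y(X) = -2 + 1/X
v(w) = -3 + (-2 + w + 1/w)/(2*w) (v(w) = -3 + (w + (-2 + 1/w))/(w + w) = -3 + (-2 + w + 1/w)/((2*w)) = -3 + (-2 + w + 1/w)*(1/(2*w)) = -3 + (-2 + w + 1/w)/(2*w))
(u(14) - 1792)/(v(-42) - 4617) = (14 - 1792)/((½)*(1 - 1*(-42)*(2 + 5*(-42)))/(-42)² - 4617) = -1778/((½)*(1/1764)*(1 - 1*(-42)*(2 - 210)) - 4617) = -1778/((½)*(1/1764)*(1 - 1*(-42)*(-208)) - 4617) = -1778/((½)*(1/1764)*(1 - 8736) - 4617) = -1778/((½)*(1/1764)*(-8735) - 4617) = -1778/(-8735/3528 - 4617) = -1778/(-16297511/3528) = -1778*(-3528/16297511) = 6272784/16297511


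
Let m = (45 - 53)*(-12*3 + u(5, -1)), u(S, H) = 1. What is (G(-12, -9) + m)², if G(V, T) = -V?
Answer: 85264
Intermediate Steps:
m = 280 (m = (45 - 53)*(-12*3 + 1) = -8*(-36 + 1) = -8*(-35) = 280)
(G(-12, -9) + m)² = (-1*(-12) + 280)² = (12 + 280)² = 292² = 85264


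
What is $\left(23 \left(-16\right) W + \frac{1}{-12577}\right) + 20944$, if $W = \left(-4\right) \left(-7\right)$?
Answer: $\frac{133819279}{12577} \approx 10640.0$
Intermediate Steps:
$W = 28$
$\left(23 \left(-16\right) W + \frac{1}{-12577}\right) + 20944 = \left(23 \left(-16\right) 28 + \frac{1}{-12577}\right) + 20944 = \left(\left(-368\right) 28 - \frac{1}{12577}\right) + 20944 = \left(-10304 - \frac{1}{12577}\right) + 20944 = - \frac{129593409}{12577} + 20944 = \frac{133819279}{12577}$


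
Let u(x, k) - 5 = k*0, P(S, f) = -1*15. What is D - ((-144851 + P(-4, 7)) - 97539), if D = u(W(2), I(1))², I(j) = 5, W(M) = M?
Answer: 242430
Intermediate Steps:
P(S, f) = -15
u(x, k) = 5 (u(x, k) = 5 + k*0 = 5 + 0 = 5)
D = 25 (D = 5² = 25)
D - ((-144851 + P(-4, 7)) - 97539) = 25 - ((-144851 - 15) - 97539) = 25 - (-144866 - 97539) = 25 - 1*(-242405) = 25 + 242405 = 242430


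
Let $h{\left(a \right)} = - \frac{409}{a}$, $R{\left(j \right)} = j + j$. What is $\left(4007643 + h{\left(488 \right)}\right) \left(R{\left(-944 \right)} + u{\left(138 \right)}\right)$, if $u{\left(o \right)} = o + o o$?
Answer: $\frac{16911191905625}{244} \approx 6.9308 \cdot 10^{10}$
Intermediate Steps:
$R{\left(j \right)} = 2 j$
$u{\left(o \right)} = o + o^{2}$
$\left(4007643 + h{\left(488 \right)}\right) \left(R{\left(-944 \right)} + u{\left(138 \right)}\right) = \left(4007643 - \frac{409}{488}\right) \left(2 \left(-944\right) + 138 \left(1 + 138\right)\right) = \left(4007643 - \frac{409}{488}\right) \left(-1888 + 138 \cdot 139\right) = \left(4007643 - \frac{409}{488}\right) \left(-1888 + 19182\right) = \frac{1955729375}{488} \cdot 17294 = \frac{16911191905625}{244}$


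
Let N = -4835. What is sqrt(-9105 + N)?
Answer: 2*I*sqrt(3485) ≈ 118.07*I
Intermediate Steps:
sqrt(-9105 + N) = sqrt(-9105 - 4835) = sqrt(-13940) = 2*I*sqrt(3485)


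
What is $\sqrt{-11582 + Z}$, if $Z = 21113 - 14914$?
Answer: $i \sqrt{5383} \approx 73.369 i$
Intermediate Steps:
$Z = 6199$ ($Z = 21113 - 14914 = 6199$)
$\sqrt{-11582 + Z} = \sqrt{-11582 + 6199} = \sqrt{-5383} = i \sqrt{5383}$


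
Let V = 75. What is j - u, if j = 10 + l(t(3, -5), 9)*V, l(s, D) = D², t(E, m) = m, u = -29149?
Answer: 35234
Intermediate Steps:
j = 6085 (j = 10 + 9²*75 = 10 + 81*75 = 10 + 6075 = 6085)
j - u = 6085 - 1*(-29149) = 6085 + 29149 = 35234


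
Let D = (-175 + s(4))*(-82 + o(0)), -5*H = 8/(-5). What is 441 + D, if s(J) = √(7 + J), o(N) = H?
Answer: 14735 - 2042*√11/25 ≈ 14464.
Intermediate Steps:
H = 8/25 (H = -8/(5*(-5)) = -8*(-1)/(5*5) = -⅕*(-8/5) = 8/25 ≈ 0.32000)
o(N) = 8/25
D = 14294 - 2042*√11/25 (D = (-175 + √(7 + 4))*(-82 + 8/25) = (-175 + √11)*(-2042/25) = 14294 - 2042*√11/25 ≈ 14023.)
441 + D = 441 + (14294 - 2042*√11/25) = 14735 - 2042*√11/25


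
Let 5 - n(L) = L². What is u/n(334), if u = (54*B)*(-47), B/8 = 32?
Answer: 649728/111551 ≈ 5.8245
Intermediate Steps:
B = 256 (B = 8*32 = 256)
n(L) = 5 - L²
u = -649728 (u = (54*256)*(-47) = 13824*(-47) = -649728)
u/n(334) = -649728/(5 - 1*334²) = -649728/(5 - 1*111556) = -649728/(5 - 111556) = -649728/(-111551) = -649728*(-1/111551) = 649728/111551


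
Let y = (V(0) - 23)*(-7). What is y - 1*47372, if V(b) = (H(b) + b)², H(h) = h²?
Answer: -47211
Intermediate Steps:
V(b) = (b + b²)² (V(b) = (b² + b)² = (b + b²)²)
y = 161 (y = (0²*(1 + 0)² - 23)*(-7) = (0*1² - 23)*(-7) = (0*1 - 23)*(-7) = (0 - 23)*(-7) = -23*(-7) = 161)
y - 1*47372 = 161 - 1*47372 = 161 - 47372 = -47211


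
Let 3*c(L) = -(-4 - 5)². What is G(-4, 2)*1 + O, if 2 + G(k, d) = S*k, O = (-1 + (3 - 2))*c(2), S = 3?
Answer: -14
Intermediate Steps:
c(L) = -27 (c(L) = (-(-4 - 5)²)/3 = (-1*(-9)²)/3 = (-1*81)/3 = (⅓)*(-81) = -27)
O = 0 (O = (-1 + (3 - 2))*(-27) = (-1 + 1)*(-27) = 0*(-27) = 0)
G(k, d) = -2 + 3*k
G(-4, 2)*1 + O = (-2 + 3*(-4))*1 + 0 = (-2 - 12)*1 + 0 = -14*1 + 0 = -14 + 0 = -14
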